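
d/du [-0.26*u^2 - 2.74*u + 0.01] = -0.52*u - 2.74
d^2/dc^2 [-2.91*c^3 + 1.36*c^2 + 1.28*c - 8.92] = 2.72 - 17.46*c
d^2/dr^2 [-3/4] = 0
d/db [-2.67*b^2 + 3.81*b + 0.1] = 3.81 - 5.34*b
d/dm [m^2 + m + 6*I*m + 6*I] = 2*m + 1 + 6*I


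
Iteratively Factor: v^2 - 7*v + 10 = (v - 5)*(v - 2)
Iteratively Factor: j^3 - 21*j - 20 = (j + 4)*(j^2 - 4*j - 5) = (j + 1)*(j + 4)*(j - 5)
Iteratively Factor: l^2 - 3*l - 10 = (l - 5)*(l + 2)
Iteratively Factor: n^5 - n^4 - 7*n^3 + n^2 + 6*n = (n + 2)*(n^4 - 3*n^3 - n^2 + 3*n) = (n - 3)*(n + 2)*(n^3 - n) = (n - 3)*(n - 1)*(n + 2)*(n^2 + n) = (n - 3)*(n - 1)*(n + 1)*(n + 2)*(n)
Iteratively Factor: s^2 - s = (s - 1)*(s)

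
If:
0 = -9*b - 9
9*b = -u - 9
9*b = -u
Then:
No Solution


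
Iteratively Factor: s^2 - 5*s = (s)*(s - 5)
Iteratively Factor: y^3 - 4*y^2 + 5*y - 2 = (y - 2)*(y^2 - 2*y + 1) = (y - 2)*(y - 1)*(y - 1)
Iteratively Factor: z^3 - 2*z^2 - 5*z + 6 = (z + 2)*(z^2 - 4*z + 3) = (z - 1)*(z + 2)*(z - 3)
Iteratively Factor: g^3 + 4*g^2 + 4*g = (g + 2)*(g^2 + 2*g) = (g + 2)^2*(g)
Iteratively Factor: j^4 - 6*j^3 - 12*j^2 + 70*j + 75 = (j + 1)*(j^3 - 7*j^2 - 5*j + 75) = (j + 1)*(j + 3)*(j^2 - 10*j + 25) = (j - 5)*(j + 1)*(j + 3)*(j - 5)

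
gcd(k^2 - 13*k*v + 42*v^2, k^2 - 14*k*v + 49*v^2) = -k + 7*v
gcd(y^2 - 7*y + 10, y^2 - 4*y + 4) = y - 2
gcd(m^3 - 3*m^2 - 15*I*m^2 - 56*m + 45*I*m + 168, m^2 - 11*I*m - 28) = m - 7*I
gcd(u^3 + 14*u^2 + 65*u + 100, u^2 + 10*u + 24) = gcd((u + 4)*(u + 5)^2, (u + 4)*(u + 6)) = u + 4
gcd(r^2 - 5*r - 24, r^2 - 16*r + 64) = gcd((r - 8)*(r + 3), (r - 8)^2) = r - 8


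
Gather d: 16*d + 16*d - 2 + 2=32*d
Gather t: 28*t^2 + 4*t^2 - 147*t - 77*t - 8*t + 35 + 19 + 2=32*t^2 - 232*t + 56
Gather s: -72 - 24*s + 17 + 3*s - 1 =-21*s - 56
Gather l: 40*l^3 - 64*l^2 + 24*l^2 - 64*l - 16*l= 40*l^3 - 40*l^2 - 80*l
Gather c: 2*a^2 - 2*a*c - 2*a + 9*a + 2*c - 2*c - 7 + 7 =2*a^2 - 2*a*c + 7*a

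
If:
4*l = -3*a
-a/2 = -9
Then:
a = 18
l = -27/2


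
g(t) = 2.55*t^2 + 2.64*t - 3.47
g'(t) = 5.1*t + 2.64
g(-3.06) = 12.33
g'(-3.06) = -12.97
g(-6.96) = 101.68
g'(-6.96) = -32.86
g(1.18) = 3.20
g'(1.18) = 8.66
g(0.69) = -0.43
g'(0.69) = 6.16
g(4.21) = 52.84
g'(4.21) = 24.11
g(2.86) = 24.94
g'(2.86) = 17.23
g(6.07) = 106.51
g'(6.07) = 33.60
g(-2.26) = 3.59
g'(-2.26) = -8.89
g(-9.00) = 179.32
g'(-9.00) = -43.26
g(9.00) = 226.84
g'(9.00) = 48.54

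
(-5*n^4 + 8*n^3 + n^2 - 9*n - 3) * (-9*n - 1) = 45*n^5 - 67*n^4 - 17*n^3 + 80*n^2 + 36*n + 3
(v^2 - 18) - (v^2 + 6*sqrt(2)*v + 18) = -6*sqrt(2)*v - 36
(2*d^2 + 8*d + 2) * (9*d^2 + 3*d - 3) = 18*d^4 + 78*d^3 + 36*d^2 - 18*d - 6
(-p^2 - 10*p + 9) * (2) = -2*p^2 - 20*p + 18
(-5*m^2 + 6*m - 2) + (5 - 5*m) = -5*m^2 + m + 3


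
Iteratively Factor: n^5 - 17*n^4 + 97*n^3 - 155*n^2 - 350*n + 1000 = (n - 5)*(n^4 - 12*n^3 + 37*n^2 + 30*n - 200) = (n - 5)^2*(n^3 - 7*n^2 + 2*n + 40) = (n - 5)^2*(n - 4)*(n^2 - 3*n - 10) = (n - 5)^3*(n - 4)*(n + 2)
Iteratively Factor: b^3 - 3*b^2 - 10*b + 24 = (b - 2)*(b^2 - b - 12) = (b - 4)*(b - 2)*(b + 3)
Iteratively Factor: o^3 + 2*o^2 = (o)*(o^2 + 2*o) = o^2*(o + 2)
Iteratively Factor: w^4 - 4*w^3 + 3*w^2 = (w - 3)*(w^3 - w^2) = (w - 3)*(w - 1)*(w^2) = w*(w - 3)*(w - 1)*(w)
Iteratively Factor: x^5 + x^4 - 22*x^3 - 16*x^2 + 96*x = (x - 4)*(x^4 + 5*x^3 - 2*x^2 - 24*x) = (x - 4)*(x + 4)*(x^3 + x^2 - 6*x) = x*(x - 4)*(x + 4)*(x^2 + x - 6) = x*(x - 4)*(x - 2)*(x + 4)*(x + 3)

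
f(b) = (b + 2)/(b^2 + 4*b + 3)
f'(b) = (-2*b - 4)*(b + 2)/(b^2 + 4*b + 3)^2 + 1/(b^2 + 4*b + 3) = (b^2 + 4*b - 2*(b + 2)^2 + 3)/(b^2 + 4*b + 3)^2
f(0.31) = 0.53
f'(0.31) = -0.34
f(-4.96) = -0.38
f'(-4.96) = -0.16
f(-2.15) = 0.15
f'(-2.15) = -1.07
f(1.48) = 0.31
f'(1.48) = -0.11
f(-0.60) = 1.46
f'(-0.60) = -3.21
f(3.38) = 0.19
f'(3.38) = -0.04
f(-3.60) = -1.03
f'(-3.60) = -1.46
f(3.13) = 0.20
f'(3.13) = -0.04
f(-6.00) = -0.27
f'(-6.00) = -0.08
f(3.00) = 0.21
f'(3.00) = -0.05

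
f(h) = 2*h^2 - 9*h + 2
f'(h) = 4*h - 9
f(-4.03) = 70.75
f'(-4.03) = -25.12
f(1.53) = -7.09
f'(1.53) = -2.88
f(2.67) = -7.77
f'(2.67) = 1.68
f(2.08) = -8.07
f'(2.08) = -0.68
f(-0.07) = 2.64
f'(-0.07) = -9.28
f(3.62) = -4.37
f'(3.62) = 5.48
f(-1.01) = 13.13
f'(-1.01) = -13.04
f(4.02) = -1.86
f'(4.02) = 7.08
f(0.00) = 2.00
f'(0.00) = -9.00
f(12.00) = 182.00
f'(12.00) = 39.00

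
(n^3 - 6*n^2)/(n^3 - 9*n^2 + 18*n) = n/(n - 3)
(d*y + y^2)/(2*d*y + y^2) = (d + y)/(2*d + y)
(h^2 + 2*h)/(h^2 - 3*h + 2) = h*(h + 2)/(h^2 - 3*h + 2)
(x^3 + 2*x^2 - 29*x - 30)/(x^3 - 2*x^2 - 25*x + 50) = (x^2 + 7*x + 6)/(x^2 + 3*x - 10)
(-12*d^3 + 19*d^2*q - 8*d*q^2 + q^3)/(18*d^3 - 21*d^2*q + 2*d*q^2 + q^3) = (-4*d + q)/(6*d + q)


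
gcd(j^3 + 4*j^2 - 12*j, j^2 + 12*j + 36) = j + 6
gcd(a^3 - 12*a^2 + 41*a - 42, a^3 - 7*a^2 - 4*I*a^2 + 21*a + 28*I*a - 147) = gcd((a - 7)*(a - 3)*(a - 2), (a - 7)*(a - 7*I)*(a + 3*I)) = a - 7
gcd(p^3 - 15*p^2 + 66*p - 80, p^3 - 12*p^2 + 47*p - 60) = p - 5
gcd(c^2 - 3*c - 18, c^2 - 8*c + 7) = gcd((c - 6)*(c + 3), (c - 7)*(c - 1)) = 1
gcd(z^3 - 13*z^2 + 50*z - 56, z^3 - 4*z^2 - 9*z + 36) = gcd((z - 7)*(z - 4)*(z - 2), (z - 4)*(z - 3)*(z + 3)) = z - 4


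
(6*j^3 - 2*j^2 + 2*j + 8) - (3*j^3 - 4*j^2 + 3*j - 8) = 3*j^3 + 2*j^2 - j + 16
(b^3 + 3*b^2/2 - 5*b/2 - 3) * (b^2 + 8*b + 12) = b^5 + 19*b^4/2 + 43*b^3/2 - 5*b^2 - 54*b - 36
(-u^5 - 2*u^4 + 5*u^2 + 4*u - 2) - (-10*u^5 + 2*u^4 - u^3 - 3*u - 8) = 9*u^5 - 4*u^4 + u^3 + 5*u^2 + 7*u + 6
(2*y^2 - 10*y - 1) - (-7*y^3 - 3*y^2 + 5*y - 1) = 7*y^3 + 5*y^2 - 15*y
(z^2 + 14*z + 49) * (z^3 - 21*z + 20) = z^5 + 14*z^4 + 28*z^3 - 274*z^2 - 749*z + 980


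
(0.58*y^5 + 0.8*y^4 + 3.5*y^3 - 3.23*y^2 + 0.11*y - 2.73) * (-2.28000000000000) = -1.3224*y^5 - 1.824*y^4 - 7.98*y^3 + 7.3644*y^2 - 0.2508*y + 6.2244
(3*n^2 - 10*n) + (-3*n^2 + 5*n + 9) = 9 - 5*n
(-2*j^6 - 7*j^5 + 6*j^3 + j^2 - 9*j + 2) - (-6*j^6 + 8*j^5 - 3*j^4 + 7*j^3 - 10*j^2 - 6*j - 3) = 4*j^6 - 15*j^5 + 3*j^4 - j^3 + 11*j^2 - 3*j + 5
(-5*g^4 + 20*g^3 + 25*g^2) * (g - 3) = -5*g^5 + 35*g^4 - 35*g^3 - 75*g^2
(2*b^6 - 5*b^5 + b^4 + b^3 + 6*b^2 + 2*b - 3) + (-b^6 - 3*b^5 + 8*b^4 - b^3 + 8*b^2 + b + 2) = b^6 - 8*b^5 + 9*b^4 + 14*b^2 + 3*b - 1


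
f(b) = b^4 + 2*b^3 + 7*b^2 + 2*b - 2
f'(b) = 4*b^3 + 6*b^2 + 14*b + 2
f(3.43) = 306.33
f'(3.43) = 282.02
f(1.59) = 33.31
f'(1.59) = 55.51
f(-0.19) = -2.14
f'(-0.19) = -0.47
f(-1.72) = 13.84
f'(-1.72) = -24.68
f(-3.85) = 199.63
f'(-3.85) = -191.23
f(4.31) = 641.85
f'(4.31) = 494.05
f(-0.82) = 0.42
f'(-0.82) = -7.65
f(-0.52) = -1.36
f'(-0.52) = -4.22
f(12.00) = 25222.00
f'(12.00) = 7946.00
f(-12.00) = 18262.00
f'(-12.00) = -6214.00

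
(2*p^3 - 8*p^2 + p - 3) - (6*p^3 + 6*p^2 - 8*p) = -4*p^3 - 14*p^2 + 9*p - 3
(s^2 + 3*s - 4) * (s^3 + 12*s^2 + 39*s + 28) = s^5 + 15*s^4 + 71*s^3 + 97*s^2 - 72*s - 112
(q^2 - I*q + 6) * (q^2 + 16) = q^4 - I*q^3 + 22*q^2 - 16*I*q + 96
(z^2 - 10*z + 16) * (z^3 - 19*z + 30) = z^5 - 10*z^4 - 3*z^3 + 220*z^2 - 604*z + 480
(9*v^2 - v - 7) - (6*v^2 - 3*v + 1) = 3*v^2 + 2*v - 8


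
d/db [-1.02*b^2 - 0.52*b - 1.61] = -2.04*b - 0.52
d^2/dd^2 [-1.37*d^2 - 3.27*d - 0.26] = -2.74000000000000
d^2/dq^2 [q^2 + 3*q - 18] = 2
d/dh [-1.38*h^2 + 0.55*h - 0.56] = 0.55 - 2.76*h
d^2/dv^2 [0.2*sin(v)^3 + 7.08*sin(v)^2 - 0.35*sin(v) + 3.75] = 0.2*sin(v) + 0.45*sin(3*v) + 14.16*cos(2*v)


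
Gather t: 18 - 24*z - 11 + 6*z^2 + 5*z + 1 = 6*z^2 - 19*z + 8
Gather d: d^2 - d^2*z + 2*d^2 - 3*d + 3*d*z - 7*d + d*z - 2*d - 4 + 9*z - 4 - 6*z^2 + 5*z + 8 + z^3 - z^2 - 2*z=d^2*(3 - z) + d*(4*z - 12) + z^3 - 7*z^2 + 12*z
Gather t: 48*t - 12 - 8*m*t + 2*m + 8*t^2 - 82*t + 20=2*m + 8*t^2 + t*(-8*m - 34) + 8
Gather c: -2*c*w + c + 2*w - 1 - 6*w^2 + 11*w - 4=c*(1 - 2*w) - 6*w^2 + 13*w - 5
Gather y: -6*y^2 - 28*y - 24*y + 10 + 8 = -6*y^2 - 52*y + 18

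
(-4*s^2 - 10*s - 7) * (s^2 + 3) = -4*s^4 - 10*s^3 - 19*s^2 - 30*s - 21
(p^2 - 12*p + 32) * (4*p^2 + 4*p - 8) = 4*p^4 - 44*p^3 + 72*p^2 + 224*p - 256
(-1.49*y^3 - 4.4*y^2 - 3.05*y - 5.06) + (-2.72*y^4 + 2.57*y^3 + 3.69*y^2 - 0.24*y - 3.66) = -2.72*y^4 + 1.08*y^3 - 0.71*y^2 - 3.29*y - 8.72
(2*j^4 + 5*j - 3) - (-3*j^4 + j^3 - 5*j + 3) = 5*j^4 - j^3 + 10*j - 6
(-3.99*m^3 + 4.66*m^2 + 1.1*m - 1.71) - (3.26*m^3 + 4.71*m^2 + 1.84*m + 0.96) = -7.25*m^3 - 0.0499999999999998*m^2 - 0.74*m - 2.67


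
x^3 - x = x*(x - 1)*(x + 1)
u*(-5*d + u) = -5*d*u + u^2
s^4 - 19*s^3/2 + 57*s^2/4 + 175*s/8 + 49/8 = (s - 7)*(s - 7/2)*(s + 1/2)^2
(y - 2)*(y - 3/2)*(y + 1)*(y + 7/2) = y^4 + y^3 - 37*y^2/4 + 5*y/4 + 21/2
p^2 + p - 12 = (p - 3)*(p + 4)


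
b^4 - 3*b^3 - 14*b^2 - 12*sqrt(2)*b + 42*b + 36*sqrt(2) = (b - 3)*(b - 3*sqrt(2))*(b + sqrt(2))*(b + 2*sqrt(2))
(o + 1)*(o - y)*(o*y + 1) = o^3*y - o^2*y^2 + o^2*y + o^2 - o*y^2 - o*y + o - y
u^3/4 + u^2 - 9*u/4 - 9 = (u/4 + 1)*(u - 3)*(u + 3)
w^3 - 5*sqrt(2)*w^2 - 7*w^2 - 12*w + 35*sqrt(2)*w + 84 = (w - 7)*(w - 6*sqrt(2))*(w + sqrt(2))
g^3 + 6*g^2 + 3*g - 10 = (g - 1)*(g + 2)*(g + 5)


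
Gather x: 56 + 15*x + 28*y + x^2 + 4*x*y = x^2 + x*(4*y + 15) + 28*y + 56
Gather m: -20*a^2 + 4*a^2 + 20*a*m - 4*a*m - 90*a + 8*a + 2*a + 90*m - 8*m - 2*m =-16*a^2 - 80*a + m*(16*a + 80)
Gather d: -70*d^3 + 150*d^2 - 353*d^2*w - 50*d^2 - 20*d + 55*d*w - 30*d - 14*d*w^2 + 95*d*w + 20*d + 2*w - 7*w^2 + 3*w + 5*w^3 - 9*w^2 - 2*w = -70*d^3 + d^2*(100 - 353*w) + d*(-14*w^2 + 150*w - 30) + 5*w^3 - 16*w^2 + 3*w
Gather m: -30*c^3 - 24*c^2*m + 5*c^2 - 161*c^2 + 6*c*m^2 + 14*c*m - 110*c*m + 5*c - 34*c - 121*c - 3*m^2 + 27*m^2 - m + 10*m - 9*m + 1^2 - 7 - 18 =-30*c^3 - 156*c^2 - 150*c + m^2*(6*c + 24) + m*(-24*c^2 - 96*c) - 24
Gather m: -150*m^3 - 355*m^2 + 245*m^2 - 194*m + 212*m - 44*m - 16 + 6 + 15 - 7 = -150*m^3 - 110*m^2 - 26*m - 2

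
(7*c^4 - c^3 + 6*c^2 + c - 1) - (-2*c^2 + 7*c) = 7*c^4 - c^3 + 8*c^2 - 6*c - 1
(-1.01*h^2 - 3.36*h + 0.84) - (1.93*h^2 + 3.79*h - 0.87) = -2.94*h^2 - 7.15*h + 1.71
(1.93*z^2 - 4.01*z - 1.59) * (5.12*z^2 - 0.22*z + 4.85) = 9.8816*z^4 - 20.9558*z^3 + 2.1019*z^2 - 19.0987*z - 7.7115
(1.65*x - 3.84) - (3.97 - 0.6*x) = 2.25*x - 7.81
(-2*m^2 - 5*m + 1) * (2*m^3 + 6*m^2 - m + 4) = -4*m^5 - 22*m^4 - 26*m^3 + 3*m^2 - 21*m + 4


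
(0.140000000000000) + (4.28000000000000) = 4.42000000000000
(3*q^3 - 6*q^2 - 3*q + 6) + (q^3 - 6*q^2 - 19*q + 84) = 4*q^3 - 12*q^2 - 22*q + 90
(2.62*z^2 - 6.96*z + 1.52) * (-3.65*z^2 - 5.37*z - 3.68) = -9.563*z^4 + 11.3346*z^3 + 22.1856*z^2 + 17.4504*z - 5.5936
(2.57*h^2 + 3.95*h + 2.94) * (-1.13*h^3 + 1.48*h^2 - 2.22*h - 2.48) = -2.9041*h^5 - 0.6599*h^4 - 3.1816*h^3 - 10.7914*h^2 - 16.3228*h - 7.2912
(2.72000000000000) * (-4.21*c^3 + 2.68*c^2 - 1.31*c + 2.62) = -11.4512*c^3 + 7.2896*c^2 - 3.5632*c + 7.1264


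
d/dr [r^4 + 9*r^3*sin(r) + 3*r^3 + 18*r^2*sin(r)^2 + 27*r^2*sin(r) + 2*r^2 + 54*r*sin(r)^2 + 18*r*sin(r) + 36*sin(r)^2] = 9*r^3*cos(r) + 4*r^3 + 18*r^2*sin(2*r) + 27*sqrt(2)*r^2*sin(r + pi/4) + 9*r^2 + 54*r*sin(r) + 54*r*sin(2*r) + 18*r*cos(r) - 18*r*cos(2*r) + 22*r + 18*sin(r) + 36*sin(2*r) - 27*cos(2*r) + 27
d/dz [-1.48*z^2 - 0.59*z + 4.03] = -2.96*z - 0.59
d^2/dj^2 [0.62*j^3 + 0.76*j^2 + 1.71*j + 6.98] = 3.72*j + 1.52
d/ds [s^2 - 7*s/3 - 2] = 2*s - 7/3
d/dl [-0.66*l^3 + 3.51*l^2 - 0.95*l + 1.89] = -1.98*l^2 + 7.02*l - 0.95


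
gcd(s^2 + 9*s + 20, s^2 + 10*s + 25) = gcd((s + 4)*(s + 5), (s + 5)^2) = s + 5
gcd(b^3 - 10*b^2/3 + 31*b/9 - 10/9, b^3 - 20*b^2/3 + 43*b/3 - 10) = b - 5/3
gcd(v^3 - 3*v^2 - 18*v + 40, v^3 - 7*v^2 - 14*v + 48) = v - 2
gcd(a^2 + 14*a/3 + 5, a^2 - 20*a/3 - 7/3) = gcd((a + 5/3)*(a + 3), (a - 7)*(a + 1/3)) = 1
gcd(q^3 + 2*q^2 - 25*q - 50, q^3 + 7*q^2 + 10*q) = q^2 + 7*q + 10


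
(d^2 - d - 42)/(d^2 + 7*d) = (d^2 - d - 42)/(d*(d + 7))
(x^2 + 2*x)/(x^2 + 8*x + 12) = x/(x + 6)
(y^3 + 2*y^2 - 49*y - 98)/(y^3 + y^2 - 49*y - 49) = (y + 2)/(y + 1)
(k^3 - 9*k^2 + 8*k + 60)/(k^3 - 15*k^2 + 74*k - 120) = (k + 2)/(k - 4)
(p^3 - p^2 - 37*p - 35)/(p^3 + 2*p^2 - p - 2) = (p^2 - 2*p - 35)/(p^2 + p - 2)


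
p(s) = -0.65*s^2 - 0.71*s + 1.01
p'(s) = -1.3*s - 0.71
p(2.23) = -3.81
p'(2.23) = -3.61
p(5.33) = -21.24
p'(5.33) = -7.64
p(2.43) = -4.55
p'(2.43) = -3.87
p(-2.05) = -0.27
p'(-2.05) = 1.96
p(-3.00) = -2.71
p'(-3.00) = 3.19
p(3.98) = -12.11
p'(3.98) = -5.88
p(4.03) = -12.41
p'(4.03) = -5.95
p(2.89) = -6.47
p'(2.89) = -4.47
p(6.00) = -26.65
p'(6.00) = -8.51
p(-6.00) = -18.13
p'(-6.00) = 7.09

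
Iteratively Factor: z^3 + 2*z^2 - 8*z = (z - 2)*(z^2 + 4*z) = (z - 2)*(z + 4)*(z)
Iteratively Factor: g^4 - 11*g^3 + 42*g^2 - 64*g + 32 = (g - 4)*(g^3 - 7*g^2 + 14*g - 8) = (g - 4)^2*(g^2 - 3*g + 2) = (g - 4)^2*(g - 2)*(g - 1)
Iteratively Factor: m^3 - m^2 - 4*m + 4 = (m - 2)*(m^2 + m - 2) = (m - 2)*(m + 2)*(m - 1)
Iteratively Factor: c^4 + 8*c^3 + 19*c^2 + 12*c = (c + 4)*(c^3 + 4*c^2 + 3*c) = (c + 3)*(c + 4)*(c^2 + c) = c*(c + 3)*(c + 4)*(c + 1)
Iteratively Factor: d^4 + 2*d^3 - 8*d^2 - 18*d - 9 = (d + 3)*(d^3 - d^2 - 5*d - 3) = (d + 1)*(d + 3)*(d^2 - 2*d - 3) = (d + 1)^2*(d + 3)*(d - 3)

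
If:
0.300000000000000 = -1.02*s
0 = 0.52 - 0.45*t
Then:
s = -0.29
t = 1.16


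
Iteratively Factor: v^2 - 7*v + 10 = (v - 2)*(v - 5)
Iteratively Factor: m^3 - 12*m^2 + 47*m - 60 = (m - 3)*(m^2 - 9*m + 20) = (m - 4)*(m - 3)*(m - 5)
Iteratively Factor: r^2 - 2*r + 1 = (r - 1)*(r - 1)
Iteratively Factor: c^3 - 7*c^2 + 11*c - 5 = (c - 1)*(c^2 - 6*c + 5) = (c - 1)^2*(c - 5)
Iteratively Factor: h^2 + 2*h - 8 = (h + 4)*(h - 2)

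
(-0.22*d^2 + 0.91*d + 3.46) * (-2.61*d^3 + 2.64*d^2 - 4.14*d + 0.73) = 0.5742*d^5 - 2.9559*d^4 - 5.7174*d^3 + 5.2064*d^2 - 13.6601*d + 2.5258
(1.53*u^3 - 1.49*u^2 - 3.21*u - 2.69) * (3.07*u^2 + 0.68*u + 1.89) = 4.6971*u^5 - 3.5339*u^4 - 7.9762*u^3 - 13.2572*u^2 - 7.8961*u - 5.0841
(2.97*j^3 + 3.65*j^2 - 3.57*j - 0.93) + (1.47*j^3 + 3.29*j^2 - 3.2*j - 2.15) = 4.44*j^3 + 6.94*j^2 - 6.77*j - 3.08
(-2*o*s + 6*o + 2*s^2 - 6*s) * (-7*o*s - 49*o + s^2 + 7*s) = 14*o^2*s^2 + 56*o^2*s - 294*o^2 - 16*o*s^3 - 64*o*s^2 + 336*o*s + 2*s^4 + 8*s^3 - 42*s^2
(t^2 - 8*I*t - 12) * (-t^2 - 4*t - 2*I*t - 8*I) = -t^4 - 4*t^3 + 6*I*t^3 - 4*t^2 + 24*I*t^2 - 16*t + 24*I*t + 96*I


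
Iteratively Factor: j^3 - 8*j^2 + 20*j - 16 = (j - 2)*(j^2 - 6*j + 8) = (j - 4)*(j - 2)*(j - 2)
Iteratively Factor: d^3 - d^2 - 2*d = (d + 1)*(d^2 - 2*d) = d*(d + 1)*(d - 2)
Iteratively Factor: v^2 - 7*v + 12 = (v - 4)*(v - 3)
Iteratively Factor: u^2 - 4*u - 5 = (u - 5)*(u + 1)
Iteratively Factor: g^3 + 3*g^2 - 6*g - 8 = (g - 2)*(g^2 + 5*g + 4) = (g - 2)*(g + 1)*(g + 4)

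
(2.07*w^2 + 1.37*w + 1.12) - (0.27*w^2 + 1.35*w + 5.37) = 1.8*w^2 + 0.02*w - 4.25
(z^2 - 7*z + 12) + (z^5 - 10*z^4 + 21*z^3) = z^5 - 10*z^4 + 21*z^3 + z^2 - 7*z + 12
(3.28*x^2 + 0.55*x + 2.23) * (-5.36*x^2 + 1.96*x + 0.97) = -17.5808*x^4 + 3.4808*x^3 - 7.6932*x^2 + 4.9043*x + 2.1631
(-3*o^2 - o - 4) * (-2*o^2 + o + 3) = 6*o^4 - o^3 - 2*o^2 - 7*o - 12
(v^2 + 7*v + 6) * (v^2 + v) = v^4 + 8*v^3 + 13*v^2 + 6*v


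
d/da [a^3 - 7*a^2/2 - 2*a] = 3*a^2 - 7*a - 2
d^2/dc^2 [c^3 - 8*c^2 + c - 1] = 6*c - 16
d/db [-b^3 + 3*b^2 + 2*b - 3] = -3*b^2 + 6*b + 2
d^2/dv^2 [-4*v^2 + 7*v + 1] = -8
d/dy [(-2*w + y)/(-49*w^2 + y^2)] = (-49*w^2 + y^2 + 2*y*(2*w - y))/(49*w^2 - y^2)^2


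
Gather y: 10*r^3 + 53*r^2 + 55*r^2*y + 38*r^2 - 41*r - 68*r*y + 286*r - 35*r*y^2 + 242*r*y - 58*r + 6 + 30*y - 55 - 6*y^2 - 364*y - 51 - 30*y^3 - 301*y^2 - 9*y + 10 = 10*r^3 + 91*r^2 + 187*r - 30*y^3 + y^2*(-35*r - 307) + y*(55*r^2 + 174*r - 343) - 90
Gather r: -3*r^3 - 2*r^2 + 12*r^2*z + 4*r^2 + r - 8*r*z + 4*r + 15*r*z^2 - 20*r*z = -3*r^3 + r^2*(12*z + 2) + r*(15*z^2 - 28*z + 5)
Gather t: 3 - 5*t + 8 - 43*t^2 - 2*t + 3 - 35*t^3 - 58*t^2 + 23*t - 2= -35*t^3 - 101*t^2 + 16*t + 12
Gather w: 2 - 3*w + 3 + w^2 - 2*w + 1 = w^2 - 5*w + 6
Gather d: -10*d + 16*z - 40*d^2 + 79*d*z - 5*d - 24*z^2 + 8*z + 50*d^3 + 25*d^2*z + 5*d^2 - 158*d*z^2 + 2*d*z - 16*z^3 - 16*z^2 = 50*d^3 + d^2*(25*z - 35) + d*(-158*z^2 + 81*z - 15) - 16*z^3 - 40*z^2 + 24*z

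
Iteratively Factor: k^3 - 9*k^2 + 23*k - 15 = (k - 3)*(k^2 - 6*k + 5) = (k - 5)*(k - 3)*(k - 1)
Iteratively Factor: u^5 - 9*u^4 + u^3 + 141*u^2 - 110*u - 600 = (u - 4)*(u^4 - 5*u^3 - 19*u^2 + 65*u + 150) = (u - 5)*(u - 4)*(u^3 - 19*u - 30) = (u - 5)*(u - 4)*(u + 2)*(u^2 - 2*u - 15) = (u - 5)*(u - 4)*(u + 2)*(u + 3)*(u - 5)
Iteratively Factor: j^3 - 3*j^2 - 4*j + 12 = (j - 3)*(j^2 - 4) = (j - 3)*(j + 2)*(j - 2)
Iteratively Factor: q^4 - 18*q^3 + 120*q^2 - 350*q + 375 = (q - 5)*(q^3 - 13*q^2 + 55*q - 75) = (q - 5)^2*(q^2 - 8*q + 15) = (q - 5)^3*(q - 3)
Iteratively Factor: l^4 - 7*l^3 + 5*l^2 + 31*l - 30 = (l - 5)*(l^3 - 2*l^2 - 5*l + 6) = (l - 5)*(l - 3)*(l^2 + l - 2) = (l - 5)*(l - 3)*(l - 1)*(l + 2)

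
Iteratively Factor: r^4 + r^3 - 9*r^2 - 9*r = (r + 1)*(r^3 - 9*r) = r*(r + 1)*(r^2 - 9) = r*(r - 3)*(r + 1)*(r + 3)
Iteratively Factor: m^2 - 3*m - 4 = (m - 4)*(m + 1)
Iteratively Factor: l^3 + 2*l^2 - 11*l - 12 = (l + 1)*(l^2 + l - 12) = (l - 3)*(l + 1)*(l + 4)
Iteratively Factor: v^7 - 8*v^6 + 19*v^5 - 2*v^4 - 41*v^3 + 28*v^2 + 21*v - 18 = (v - 2)*(v^6 - 6*v^5 + 7*v^4 + 12*v^3 - 17*v^2 - 6*v + 9) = (v - 2)*(v - 1)*(v^5 - 5*v^4 + 2*v^3 + 14*v^2 - 3*v - 9) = (v - 2)*(v - 1)*(v + 1)*(v^4 - 6*v^3 + 8*v^2 + 6*v - 9) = (v - 3)*(v - 2)*(v - 1)*(v + 1)*(v^3 - 3*v^2 - v + 3) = (v - 3)*(v - 2)*(v - 1)*(v + 1)^2*(v^2 - 4*v + 3) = (v - 3)^2*(v - 2)*(v - 1)*(v + 1)^2*(v - 1)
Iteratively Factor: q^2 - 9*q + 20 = (q - 5)*(q - 4)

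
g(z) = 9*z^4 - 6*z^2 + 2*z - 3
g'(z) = 36*z^3 - 12*z + 2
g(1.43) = 25.23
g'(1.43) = 90.11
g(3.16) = 840.82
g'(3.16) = 1100.04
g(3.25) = 944.22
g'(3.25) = 1198.81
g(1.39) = 21.78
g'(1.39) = 82.00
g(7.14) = 23095.68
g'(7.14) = 13020.12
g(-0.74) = -5.07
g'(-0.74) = -3.71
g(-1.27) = 8.20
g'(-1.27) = -56.50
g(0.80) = -1.55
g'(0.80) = 10.83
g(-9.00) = 58542.00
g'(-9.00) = -26134.00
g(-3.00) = 666.00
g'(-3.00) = -934.00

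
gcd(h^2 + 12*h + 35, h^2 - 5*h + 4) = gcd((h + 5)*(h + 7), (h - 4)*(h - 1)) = 1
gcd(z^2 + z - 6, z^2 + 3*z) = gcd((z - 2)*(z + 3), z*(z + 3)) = z + 3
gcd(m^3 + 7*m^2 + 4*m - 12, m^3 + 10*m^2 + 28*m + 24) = m^2 + 8*m + 12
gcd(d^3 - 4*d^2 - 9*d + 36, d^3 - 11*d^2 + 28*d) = d - 4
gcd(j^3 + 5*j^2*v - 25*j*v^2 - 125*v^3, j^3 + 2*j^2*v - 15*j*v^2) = j + 5*v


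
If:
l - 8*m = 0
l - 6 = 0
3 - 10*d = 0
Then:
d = 3/10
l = 6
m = 3/4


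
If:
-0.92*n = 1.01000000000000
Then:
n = -1.10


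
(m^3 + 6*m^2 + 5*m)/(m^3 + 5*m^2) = (m + 1)/m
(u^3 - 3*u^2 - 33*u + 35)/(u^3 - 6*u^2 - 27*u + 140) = (u - 1)/(u - 4)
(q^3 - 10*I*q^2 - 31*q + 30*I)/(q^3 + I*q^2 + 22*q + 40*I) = (q^2 - 5*I*q - 6)/(q^2 + 6*I*q - 8)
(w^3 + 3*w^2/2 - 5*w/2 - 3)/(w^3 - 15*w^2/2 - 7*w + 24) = (w + 1)/(w - 8)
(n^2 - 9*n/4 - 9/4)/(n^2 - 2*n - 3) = (n + 3/4)/(n + 1)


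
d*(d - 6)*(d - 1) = d^3 - 7*d^2 + 6*d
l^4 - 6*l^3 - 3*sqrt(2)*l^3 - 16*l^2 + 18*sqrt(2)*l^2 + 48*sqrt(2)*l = l*(l - 8)*(l + 2)*(l - 3*sqrt(2))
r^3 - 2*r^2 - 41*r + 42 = (r - 7)*(r - 1)*(r + 6)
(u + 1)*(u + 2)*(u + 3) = u^3 + 6*u^2 + 11*u + 6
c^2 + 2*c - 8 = (c - 2)*(c + 4)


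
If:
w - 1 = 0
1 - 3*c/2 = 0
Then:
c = 2/3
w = 1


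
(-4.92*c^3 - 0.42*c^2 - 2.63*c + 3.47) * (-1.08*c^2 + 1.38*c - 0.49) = 5.3136*c^5 - 6.336*c^4 + 4.6716*c^3 - 7.1712*c^2 + 6.0773*c - 1.7003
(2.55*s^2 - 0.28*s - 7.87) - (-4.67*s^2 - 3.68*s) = 7.22*s^2 + 3.4*s - 7.87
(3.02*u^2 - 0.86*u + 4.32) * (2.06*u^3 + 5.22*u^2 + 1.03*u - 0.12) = 6.2212*u^5 + 13.9928*u^4 + 7.5206*u^3 + 21.3022*u^2 + 4.5528*u - 0.5184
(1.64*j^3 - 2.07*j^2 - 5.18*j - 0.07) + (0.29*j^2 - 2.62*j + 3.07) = 1.64*j^3 - 1.78*j^2 - 7.8*j + 3.0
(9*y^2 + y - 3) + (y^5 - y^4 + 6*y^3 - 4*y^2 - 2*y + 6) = y^5 - y^4 + 6*y^3 + 5*y^2 - y + 3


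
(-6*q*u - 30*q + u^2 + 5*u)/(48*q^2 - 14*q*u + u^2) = (-u - 5)/(8*q - u)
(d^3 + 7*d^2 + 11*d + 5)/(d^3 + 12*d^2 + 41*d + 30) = (d + 1)/(d + 6)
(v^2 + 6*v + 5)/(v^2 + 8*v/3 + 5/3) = 3*(v + 5)/(3*v + 5)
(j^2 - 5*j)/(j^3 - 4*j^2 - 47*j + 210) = j/(j^2 + j - 42)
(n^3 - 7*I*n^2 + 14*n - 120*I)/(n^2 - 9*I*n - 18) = (n^2 - I*n + 20)/(n - 3*I)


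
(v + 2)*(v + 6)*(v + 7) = v^3 + 15*v^2 + 68*v + 84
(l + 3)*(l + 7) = l^2 + 10*l + 21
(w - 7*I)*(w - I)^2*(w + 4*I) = w^4 - 5*I*w^3 + 21*w^2 - 53*I*w - 28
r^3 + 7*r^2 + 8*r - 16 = (r - 1)*(r + 4)^2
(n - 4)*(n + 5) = n^2 + n - 20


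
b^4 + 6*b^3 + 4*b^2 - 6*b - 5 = (b - 1)*(b + 1)^2*(b + 5)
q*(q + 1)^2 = q^3 + 2*q^2 + q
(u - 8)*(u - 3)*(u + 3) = u^3 - 8*u^2 - 9*u + 72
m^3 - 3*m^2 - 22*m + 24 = (m - 6)*(m - 1)*(m + 4)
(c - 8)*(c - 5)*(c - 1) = c^3 - 14*c^2 + 53*c - 40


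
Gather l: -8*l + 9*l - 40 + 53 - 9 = l + 4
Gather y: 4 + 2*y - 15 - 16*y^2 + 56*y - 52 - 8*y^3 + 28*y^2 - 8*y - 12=-8*y^3 + 12*y^2 + 50*y - 75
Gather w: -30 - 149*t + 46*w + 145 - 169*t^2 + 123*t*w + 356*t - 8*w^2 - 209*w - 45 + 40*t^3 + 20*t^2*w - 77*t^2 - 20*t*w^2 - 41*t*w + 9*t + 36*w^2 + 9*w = 40*t^3 - 246*t^2 + 216*t + w^2*(28 - 20*t) + w*(20*t^2 + 82*t - 154) + 70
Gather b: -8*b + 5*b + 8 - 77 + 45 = -3*b - 24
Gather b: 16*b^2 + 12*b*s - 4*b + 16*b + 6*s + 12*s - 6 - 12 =16*b^2 + b*(12*s + 12) + 18*s - 18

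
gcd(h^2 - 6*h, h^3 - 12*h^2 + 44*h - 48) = h - 6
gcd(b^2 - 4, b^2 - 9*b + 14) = b - 2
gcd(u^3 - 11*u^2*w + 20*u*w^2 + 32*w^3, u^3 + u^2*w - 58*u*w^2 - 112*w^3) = u - 8*w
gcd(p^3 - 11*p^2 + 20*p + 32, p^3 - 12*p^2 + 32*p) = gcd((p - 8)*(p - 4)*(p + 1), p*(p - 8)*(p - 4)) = p^2 - 12*p + 32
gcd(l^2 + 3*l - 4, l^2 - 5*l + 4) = l - 1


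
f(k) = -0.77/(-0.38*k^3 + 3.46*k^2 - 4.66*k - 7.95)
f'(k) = -0.77*(1.14*k^2 - 6.92*k + 4.66)/(-0.38*k^3 + 3.46*k^2 - 4.66*k - 7.95)^2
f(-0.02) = 0.10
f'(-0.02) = -0.06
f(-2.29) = -0.03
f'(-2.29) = -0.03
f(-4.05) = -0.01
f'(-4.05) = -0.00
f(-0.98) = -2.59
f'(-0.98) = -109.11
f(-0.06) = 0.10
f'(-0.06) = -0.07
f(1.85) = 0.11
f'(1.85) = 0.06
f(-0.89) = 0.97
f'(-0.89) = -14.32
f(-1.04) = -0.72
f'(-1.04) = -8.87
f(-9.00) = -0.00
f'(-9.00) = -0.00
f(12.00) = 0.00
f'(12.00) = -0.00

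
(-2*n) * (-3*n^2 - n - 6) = 6*n^3 + 2*n^2 + 12*n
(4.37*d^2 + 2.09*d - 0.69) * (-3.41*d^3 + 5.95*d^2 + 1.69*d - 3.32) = -14.9017*d^5 + 18.8746*d^4 + 22.1737*d^3 - 15.0818*d^2 - 8.1049*d + 2.2908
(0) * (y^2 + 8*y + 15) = 0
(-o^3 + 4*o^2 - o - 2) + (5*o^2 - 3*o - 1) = -o^3 + 9*o^2 - 4*o - 3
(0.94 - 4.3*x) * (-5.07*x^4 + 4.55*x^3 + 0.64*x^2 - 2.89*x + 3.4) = 21.801*x^5 - 24.3308*x^4 + 1.525*x^3 + 13.0286*x^2 - 17.3366*x + 3.196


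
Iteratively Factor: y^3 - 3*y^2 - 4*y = (y + 1)*(y^2 - 4*y) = (y - 4)*(y + 1)*(y)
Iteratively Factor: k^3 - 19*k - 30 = (k + 2)*(k^2 - 2*k - 15) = (k - 5)*(k + 2)*(k + 3)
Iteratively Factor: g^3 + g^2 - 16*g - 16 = (g + 1)*(g^2 - 16) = (g - 4)*(g + 1)*(g + 4)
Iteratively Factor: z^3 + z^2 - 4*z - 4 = (z + 2)*(z^2 - z - 2) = (z - 2)*(z + 2)*(z + 1)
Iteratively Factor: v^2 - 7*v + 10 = (v - 2)*(v - 5)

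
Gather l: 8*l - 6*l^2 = -6*l^2 + 8*l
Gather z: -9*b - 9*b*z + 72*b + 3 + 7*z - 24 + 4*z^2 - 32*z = 63*b + 4*z^2 + z*(-9*b - 25) - 21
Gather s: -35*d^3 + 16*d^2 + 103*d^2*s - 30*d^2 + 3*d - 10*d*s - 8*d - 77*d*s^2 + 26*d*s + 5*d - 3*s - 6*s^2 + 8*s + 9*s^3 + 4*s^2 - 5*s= -35*d^3 - 14*d^2 + 9*s^3 + s^2*(-77*d - 2) + s*(103*d^2 + 16*d)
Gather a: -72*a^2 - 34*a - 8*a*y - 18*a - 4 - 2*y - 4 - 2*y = -72*a^2 + a*(-8*y - 52) - 4*y - 8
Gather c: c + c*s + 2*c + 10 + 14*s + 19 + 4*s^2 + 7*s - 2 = c*(s + 3) + 4*s^2 + 21*s + 27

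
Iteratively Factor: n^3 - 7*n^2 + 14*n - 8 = (n - 4)*(n^2 - 3*n + 2) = (n - 4)*(n - 1)*(n - 2)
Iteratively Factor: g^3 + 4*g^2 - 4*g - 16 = (g + 2)*(g^2 + 2*g - 8) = (g - 2)*(g + 2)*(g + 4)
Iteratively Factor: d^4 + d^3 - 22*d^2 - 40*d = (d)*(d^3 + d^2 - 22*d - 40) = d*(d + 4)*(d^2 - 3*d - 10) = d*(d + 2)*(d + 4)*(d - 5)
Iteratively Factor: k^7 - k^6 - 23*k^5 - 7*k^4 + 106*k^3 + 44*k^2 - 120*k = (k - 5)*(k^6 + 4*k^5 - 3*k^4 - 22*k^3 - 4*k^2 + 24*k) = (k - 5)*(k + 2)*(k^5 + 2*k^4 - 7*k^3 - 8*k^2 + 12*k) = (k - 5)*(k - 1)*(k + 2)*(k^4 + 3*k^3 - 4*k^2 - 12*k) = (k - 5)*(k - 2)*(k - 1)*(k + 2)*(k^3 + 5*k^2 + 6*k) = (k - 5)*(k - 2)*(k - 1)*(k + 2)*(k + 3)*(k^2 + 2*k) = (k - 5)*(k - 2)*(k - 1)*(k + 2)^2*(k + 3)*(k)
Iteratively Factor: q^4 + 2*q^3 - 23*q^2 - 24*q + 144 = (q + 4)*(q^3 - 2*q^2 - 15*q + 36) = (q + 4)^2*(q^2 - 6*q + 9) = (q - 3)*(q + 4)^2*(q - 3)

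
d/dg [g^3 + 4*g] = 3*g^2 + 4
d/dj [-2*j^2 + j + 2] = 1 - 4*j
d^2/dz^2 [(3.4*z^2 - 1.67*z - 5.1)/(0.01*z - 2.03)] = 27.953298/(1.0e-6*z^3 - 0.000609*z^2 + 0.123627*z - 8.365427)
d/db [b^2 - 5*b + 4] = 2*b - 5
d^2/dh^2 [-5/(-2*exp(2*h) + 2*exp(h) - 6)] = 5*((1 - 4*exp(h))*(exp(2*h) - exp(h) + 3) + 2*(2*exp(h) - 1)^2*exp(h))*exp(h)/(2*(exp(2*h) - exp(h) + 3)^3)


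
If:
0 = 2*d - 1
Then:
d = 1/2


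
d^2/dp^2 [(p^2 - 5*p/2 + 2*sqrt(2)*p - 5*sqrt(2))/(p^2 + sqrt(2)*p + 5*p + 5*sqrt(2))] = (-15*p^3 + 2*sqrt(2)*p^3 - 60*sqrt(2)*p^2 - 180*p - 75*sqrt(2)*p - 185*sqrt(2) - 150)/(p^6 + 3*sqrt(2)*p^5 + 15*p^5 + 45*sqrt(2)*p^4 + 81*p^4 + 215*p^3 + 227*sqrt(2)*p^3 + 450*p^2 + 405*sqrt(2)*p^2 + 150*sqrt(2)*p + 750*p + 250*sqrt(2))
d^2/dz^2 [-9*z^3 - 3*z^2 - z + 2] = -54*z - 6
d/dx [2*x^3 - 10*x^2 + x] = 6*x^2 - 20*x + 1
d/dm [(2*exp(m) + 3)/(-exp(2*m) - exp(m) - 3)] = ((2*exp(m) + 1)*(2*exp(m) + 3) - 2*exp(2*m) - 2*exp(m) - 6)*exp(m)/(exp(2*m) + exp(m) + 3)^2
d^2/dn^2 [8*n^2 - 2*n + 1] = 16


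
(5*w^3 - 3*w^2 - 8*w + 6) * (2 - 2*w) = -10*w^4 + 16*w^3 + 10*w^2 - 28*w + 12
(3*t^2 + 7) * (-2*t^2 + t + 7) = -6*t^4 + 3*t^3 + 7*t^2 + 7*t + 49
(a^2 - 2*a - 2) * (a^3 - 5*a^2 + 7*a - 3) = a^5 - 7*a^4 + 15*a^3 - 7*a^2 - 8*a + 6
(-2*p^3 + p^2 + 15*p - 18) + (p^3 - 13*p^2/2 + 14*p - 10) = -p^3 - 11*p^2/2 + 29*p - 28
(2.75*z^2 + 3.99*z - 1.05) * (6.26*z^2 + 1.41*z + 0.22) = 17.215*z^4 + 28.8549*z^3 - 0.3421*z^2 - 0.6027*z - 0.231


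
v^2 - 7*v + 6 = (v - 6)*(v - 1)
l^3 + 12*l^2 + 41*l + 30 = (l + 1)*(l + 5)*(l + 6)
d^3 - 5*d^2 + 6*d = d*(d - 3)*(d - 2)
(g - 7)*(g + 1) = g^2 - 6*g - 7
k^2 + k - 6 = (k - 2)*(k + 3)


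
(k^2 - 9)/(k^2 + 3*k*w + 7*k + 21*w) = (k^2 - 9)/(k^2 + 3*k*w + 7*k + 21*w)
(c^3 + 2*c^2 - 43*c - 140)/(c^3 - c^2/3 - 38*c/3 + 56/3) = 3*(c^2 - 2*c - 35)/(3*c^2 - 13*c + 14)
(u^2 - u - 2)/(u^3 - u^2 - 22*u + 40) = (u + 1)/(u^2 + u - 20)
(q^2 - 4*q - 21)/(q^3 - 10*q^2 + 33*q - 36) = (q^2 - 4*q - 21)/(q^3 - 10*q^2 + 33*q - 36)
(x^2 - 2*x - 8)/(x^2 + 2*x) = (x - 4)/x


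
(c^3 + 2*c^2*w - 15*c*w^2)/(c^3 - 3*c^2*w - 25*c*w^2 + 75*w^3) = c/(c - 5*w)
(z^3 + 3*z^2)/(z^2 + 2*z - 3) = z^2/(z - 1)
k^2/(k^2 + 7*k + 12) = k^2/(k^2 + 7*k + 12)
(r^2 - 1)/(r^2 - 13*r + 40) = (r^2 - 1)/(r^2 - 13*r + 40)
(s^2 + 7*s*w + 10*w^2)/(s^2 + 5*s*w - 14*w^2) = (s^2 + 7*s*w + 10*w^2)/(s^2 + 5*s*w - 14*w^2)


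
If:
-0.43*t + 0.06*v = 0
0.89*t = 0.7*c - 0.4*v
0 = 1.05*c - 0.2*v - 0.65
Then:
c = 0.83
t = 0.15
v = 1.11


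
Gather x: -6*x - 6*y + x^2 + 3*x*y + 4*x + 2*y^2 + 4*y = x^2 + x*(3*y - 2) + 2*y^2 - 2*y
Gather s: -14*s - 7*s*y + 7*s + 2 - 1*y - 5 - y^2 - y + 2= s*(-7*y - 7) - y^2 - 2*y - 1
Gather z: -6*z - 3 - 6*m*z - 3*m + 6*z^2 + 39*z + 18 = -3*m + 6*z^2 + z*(33 - 6*m) + 15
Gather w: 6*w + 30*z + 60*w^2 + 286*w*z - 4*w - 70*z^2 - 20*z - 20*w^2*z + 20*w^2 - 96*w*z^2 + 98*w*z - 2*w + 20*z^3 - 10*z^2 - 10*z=w^2*(80 - 20*z) + w*(-96*z^2 + 384*z) + 20*z^3 - 80*z^2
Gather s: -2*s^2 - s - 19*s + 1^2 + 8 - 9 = -2*s^2 - 20*s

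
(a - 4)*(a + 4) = a^2 - 16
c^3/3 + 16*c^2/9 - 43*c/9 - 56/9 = (c/3 + 1/3)*(c - 8/3)*(c + 7)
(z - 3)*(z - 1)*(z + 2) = z^3 - 2*z^2 - 5*z + 6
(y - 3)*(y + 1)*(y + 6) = y^3 + 4*y^2 - 15*y - 18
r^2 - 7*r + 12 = (r - 4)*(r - 3)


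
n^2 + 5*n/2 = n*(n + 5/2)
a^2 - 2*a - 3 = (a - 3)*(a + 1)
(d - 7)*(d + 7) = d^2 - 49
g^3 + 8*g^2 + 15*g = g*(g + 3)*(g + 5)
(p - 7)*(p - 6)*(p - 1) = p^3 - 14*p^2 + 55*p - 42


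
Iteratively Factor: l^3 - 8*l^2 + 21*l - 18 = (l - 3)*(l^2 - 5*l + 6) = (l - 3)*(l - 2)*(l - 3)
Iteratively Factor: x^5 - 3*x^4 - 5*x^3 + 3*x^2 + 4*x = (x - 4)*(x^4 + x^3 - x^2 - x) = (x - 4)*(x + 1)*(x^3 - x) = (x - 4)*(x - 1)*(x + 1)*(x^2 + x) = x*(x - 4)*(x - 1)*(x + 1)*(x + 1)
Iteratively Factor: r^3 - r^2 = (r)*(r^2 - r) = r^2*(r - 1)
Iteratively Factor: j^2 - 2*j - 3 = (j - 3)*(j + 1)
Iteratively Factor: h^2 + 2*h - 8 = (h - 2)*(h + 4)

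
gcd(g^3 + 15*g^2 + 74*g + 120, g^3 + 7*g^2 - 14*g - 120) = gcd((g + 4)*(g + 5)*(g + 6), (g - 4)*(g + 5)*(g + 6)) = g^2 + 11*g + 30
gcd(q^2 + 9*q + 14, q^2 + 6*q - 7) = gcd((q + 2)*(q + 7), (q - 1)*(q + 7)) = q + 7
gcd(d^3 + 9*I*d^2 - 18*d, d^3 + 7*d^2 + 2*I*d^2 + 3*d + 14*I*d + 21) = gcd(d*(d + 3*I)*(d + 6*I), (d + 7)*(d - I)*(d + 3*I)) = d + 3*I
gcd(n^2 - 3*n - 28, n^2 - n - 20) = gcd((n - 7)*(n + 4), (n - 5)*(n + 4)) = n + 4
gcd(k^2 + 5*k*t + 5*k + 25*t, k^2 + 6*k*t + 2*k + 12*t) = 1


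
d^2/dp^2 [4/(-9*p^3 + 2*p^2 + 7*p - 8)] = 8*((27*p - 2)*(9*p^3 - 2*p^2 - 7*p + 8) - (-27*p^2 + 4*p + 7)^2)/(9*p^3 - 2*p^2 - 7*p + 8)^3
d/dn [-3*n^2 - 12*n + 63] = -6*n - 12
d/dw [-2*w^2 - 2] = -4*w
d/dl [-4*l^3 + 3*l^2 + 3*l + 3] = -12*l^2 + 6*l + 3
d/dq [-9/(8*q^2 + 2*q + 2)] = 9*(8*q + 1)/(2*(4*q^2 + q + 1)^2)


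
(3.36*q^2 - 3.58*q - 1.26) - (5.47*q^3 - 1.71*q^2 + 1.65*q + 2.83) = -5.47*q^3 + 5.07*q^2 - 5.23*q - 4.09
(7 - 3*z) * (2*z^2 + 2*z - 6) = -6*z^3 + 8*z^2 + 32*z - 42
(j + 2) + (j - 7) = 2*j - 5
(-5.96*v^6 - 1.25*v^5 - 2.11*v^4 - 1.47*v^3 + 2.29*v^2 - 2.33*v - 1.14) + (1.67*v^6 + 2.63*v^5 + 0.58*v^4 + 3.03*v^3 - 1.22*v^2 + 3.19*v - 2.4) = -4.29*v^6 + 1.38*v^5 - 1.53*v^4 + 1.56*v^3 + 1.07*v^2 + 0.86*v - 3.54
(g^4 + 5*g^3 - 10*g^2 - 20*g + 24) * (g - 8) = g^5 - 3*g^4 - 50*g^3 + 60*g^2 + 184*g - 192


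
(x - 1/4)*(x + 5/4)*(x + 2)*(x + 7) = x^4 + 10*x^3 + 363*x^2/16 + 179*x/16 - 35/8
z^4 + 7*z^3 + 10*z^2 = z^2*(z + 2)*(z + 5)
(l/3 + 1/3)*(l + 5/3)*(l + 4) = l^3/3 + 20*l^2/9 + 37*l/9 + 20/9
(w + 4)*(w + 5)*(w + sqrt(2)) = w^3 + sqrt(2)*w^2 + 9*w^2 + 9*sqrt(2)*w + 20*w + 20*sqrt(2)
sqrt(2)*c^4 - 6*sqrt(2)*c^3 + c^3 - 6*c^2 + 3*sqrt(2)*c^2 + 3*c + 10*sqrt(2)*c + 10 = (c - 5)*(c - 2)*(c + 1)*(sqrt(2)*c + 1)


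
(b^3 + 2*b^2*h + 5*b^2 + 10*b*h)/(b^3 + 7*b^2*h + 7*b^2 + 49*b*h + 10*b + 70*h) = b*(b + 2*h)/(b^2 + 7*b*h + 2*b + 14*h)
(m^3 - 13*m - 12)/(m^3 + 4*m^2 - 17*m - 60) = (m + 1)/(m + 5)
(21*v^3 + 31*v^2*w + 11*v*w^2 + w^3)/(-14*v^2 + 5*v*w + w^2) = (-3*v^2 - 4*v*w - w^2)/(2*v - w)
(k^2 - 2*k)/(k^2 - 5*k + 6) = k/(k - 3)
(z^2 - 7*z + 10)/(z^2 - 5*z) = (z - 2)/z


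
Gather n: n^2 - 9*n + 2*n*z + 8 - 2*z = n^2 + n*(2*z - 9) - 2*z + 8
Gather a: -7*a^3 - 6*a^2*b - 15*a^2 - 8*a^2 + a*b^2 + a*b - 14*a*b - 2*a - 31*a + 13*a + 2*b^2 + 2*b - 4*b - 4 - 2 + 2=-7*a^3 + a^2*(-6*b - 23) + a*(b^2 - 13*b - 20) + 2*b^2 - 2*b - 4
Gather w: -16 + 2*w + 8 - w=w - 8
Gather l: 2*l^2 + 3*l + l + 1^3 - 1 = 2*l^2 + 4*l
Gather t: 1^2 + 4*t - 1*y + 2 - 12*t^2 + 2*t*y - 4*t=-12*t^2 + 2*t*y - y + 3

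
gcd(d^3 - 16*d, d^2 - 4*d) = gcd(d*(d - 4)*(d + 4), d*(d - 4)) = d^2 - 4*d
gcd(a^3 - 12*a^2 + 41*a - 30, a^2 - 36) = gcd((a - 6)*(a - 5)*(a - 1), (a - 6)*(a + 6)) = a - 6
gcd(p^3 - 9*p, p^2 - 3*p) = p^2 - 3*p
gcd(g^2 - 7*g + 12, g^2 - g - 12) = g - 4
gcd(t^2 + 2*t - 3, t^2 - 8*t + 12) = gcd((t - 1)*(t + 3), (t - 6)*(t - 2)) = 1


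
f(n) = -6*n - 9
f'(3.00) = -6.00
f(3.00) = -27.00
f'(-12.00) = -6.00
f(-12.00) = 63.00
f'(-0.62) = -6.00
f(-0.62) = -5.28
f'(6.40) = -6.00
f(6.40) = -47.40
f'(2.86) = -6.00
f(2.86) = -26.16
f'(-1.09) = -6.00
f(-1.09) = -2.46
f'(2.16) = -6.00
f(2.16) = -21.96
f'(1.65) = -6.00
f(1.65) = -18.90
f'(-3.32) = -6.00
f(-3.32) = 10.92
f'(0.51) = -6.00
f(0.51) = -12.06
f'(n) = -6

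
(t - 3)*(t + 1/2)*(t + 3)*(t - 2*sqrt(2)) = t^4 - 2*sqrt(2)*t^3 + t^3/2 - 9*t^2 - sqrt(2)*t^2 - 9*t/2 + 18*sqrt(2)*t + 9*sqrt(2)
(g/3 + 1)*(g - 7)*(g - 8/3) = g^3/3 - 20*g^2/9 - 31*g/9 + 56/3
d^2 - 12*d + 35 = (d - 7)*(d - 5)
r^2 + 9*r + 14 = (r + 2)*(r + 7)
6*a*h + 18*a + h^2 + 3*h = (6*a + h)*(h + 3)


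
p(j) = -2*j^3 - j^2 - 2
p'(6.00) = -228.00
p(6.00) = -470.00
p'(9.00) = -504.00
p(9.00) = -1541.00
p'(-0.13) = 0.16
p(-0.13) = -2.01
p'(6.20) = -243.04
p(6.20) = -517.10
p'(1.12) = -9.77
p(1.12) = -6.06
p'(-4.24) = -99.39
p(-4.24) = 132.47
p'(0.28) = -1.03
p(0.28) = -2.12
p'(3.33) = -73.19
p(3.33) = -86.94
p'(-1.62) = -12.51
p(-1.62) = 3.88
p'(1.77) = -22.34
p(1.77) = -16.22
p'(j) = -6*j^2 - 2*j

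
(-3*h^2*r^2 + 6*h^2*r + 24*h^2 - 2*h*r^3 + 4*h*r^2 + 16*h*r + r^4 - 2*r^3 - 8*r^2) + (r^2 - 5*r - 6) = -3*h^2*r^2 + 6*h^2*r + 24*h^2 - 2*h*r^3 + 4*h*r^2 + 16*h*r + r^4 - 2*r^3 - 7*r^2 - 5*r - 6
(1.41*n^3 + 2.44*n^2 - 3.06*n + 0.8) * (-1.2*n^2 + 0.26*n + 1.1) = -1.692*n^5 - 2.5614*n^4 + 5.8574*n^3 + 0.9284*n^2 - 3.158*n + 0.88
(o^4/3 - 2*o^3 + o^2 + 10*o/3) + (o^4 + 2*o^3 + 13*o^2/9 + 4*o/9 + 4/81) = 4*o^4/3 + 22*o^2/9 + 34*o/9 + 4/81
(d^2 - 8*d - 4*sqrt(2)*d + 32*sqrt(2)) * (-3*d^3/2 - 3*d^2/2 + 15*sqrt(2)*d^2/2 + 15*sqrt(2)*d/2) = -3*d^5/2 + 21*d^4/2 + 27*sqrt(2)*d^4/2 - 189*sqrt(2)*d^3/2 - 48*d^3 - 108*sqrt(2)*d^2 + 420*d^2 + 480*d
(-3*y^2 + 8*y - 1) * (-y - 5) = 3*y^3 + 7*y^2 - 39*y + 5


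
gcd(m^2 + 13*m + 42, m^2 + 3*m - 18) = m + 6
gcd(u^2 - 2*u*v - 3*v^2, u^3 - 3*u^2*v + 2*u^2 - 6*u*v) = u - 3*v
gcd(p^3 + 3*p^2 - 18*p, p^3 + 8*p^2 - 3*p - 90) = p^2 + 3*p - 18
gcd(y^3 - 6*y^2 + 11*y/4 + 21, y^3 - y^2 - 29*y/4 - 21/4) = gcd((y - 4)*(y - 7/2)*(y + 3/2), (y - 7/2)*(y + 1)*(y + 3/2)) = y^2 - 2*y - 21/4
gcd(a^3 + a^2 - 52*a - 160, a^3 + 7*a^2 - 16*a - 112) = a + 4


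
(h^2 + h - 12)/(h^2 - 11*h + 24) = (h + 4)/(h - 8)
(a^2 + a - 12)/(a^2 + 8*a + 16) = (a - 3)/(a + 4)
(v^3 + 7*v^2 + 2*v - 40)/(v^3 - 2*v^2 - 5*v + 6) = (v^3 + 7*v^2 + 2*v - 40)/(v^3 - 2*v^2 - 5*v + 6)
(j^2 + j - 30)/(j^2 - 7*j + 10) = (j + 6)/(j - 2)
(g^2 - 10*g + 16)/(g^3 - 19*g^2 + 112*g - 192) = (g - 2)/(g^2 - 11*g + 24)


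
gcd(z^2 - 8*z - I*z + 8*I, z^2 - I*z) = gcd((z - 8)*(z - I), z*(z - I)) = z - I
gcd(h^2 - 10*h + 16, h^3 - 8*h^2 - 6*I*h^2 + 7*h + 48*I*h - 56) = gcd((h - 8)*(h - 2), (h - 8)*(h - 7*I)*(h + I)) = h - 8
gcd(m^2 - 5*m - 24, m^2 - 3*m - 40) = m - 8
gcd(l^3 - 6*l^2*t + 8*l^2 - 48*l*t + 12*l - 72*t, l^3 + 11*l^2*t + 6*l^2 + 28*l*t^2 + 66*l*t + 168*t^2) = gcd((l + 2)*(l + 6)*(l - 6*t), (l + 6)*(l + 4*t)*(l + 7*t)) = l + 6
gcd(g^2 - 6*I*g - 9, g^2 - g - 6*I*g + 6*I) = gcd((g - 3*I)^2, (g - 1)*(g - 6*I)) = 1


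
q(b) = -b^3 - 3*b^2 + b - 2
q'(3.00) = -44.00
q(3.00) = -53.00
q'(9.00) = -296.00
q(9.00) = -965.00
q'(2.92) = -42.10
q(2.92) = -49.56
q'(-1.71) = 2.49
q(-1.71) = -7.48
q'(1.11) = -9.36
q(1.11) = -5.95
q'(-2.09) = 0.44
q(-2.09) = -8.06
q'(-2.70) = -4.67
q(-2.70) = -6.89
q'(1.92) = -21.58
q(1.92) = -18.22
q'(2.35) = -29.67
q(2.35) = -29.20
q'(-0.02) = 1.12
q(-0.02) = -2.02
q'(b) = -3*b^2 - 6*b + 1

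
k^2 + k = k*(k + 1)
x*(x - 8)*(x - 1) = x^3 - 9*x^2 + 8*x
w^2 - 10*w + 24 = (w - 6)*(w - 4)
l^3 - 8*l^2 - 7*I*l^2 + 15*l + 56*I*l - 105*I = (l - 5)*(l - 3)*(l - 7*I)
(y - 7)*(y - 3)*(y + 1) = y^3 - 9*y^2 + 11*y + 21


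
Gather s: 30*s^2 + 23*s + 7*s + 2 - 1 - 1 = 30*s^2 + 30*s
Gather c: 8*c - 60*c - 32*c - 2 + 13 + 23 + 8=42 - 84*c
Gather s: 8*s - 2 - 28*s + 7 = 5 - 20*s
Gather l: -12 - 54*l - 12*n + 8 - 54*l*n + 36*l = l*(-54*n - 18) - 12*n - 4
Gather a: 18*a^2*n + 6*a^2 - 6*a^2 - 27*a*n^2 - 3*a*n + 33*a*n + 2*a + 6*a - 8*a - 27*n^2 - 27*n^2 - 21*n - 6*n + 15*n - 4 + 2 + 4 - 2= 18*a^2*n + a*(-27*n^2 + 30*n) - 54*n^2 - 12*n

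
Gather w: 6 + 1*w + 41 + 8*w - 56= 9*w - 9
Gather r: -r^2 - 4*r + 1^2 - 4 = -r^2 - 4*r - 3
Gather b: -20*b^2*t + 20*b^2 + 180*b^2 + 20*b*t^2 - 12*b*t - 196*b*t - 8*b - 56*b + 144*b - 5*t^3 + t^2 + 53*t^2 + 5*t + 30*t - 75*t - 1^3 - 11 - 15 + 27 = b^2*(200 - 20*t) + b*(20*t^2 - 208*t + 80) - 5*t^3 + 54*t^2 - 40*t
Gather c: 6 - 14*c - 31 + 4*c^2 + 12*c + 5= 4*c^2 - 2*c - 20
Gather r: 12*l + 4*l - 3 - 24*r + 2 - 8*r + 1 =16*l - 32*r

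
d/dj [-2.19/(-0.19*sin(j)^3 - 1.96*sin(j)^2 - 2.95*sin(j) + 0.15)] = (-8.5848*sin(j) + 0.62415*cos(2*j) - 7.08465)*cos(j)/(0.19*sin(j)^3 + 1.96*sin(j)^2 + 2.95*sin(j) - 0.15)^2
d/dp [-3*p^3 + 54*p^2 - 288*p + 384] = -9*p^2 + 108*p - 288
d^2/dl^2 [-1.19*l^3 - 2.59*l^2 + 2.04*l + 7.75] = -7.14*l - 5.18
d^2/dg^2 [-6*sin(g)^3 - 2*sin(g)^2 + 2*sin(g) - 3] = 54*sin(g)^3 + 8*sin(g)^2 - 38*sin(g) - 4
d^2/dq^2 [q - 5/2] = 0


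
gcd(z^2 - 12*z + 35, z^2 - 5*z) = z - 5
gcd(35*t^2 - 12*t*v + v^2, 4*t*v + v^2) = 1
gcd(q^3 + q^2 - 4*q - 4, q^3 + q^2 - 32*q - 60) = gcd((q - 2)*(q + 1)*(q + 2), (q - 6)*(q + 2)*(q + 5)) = q + 2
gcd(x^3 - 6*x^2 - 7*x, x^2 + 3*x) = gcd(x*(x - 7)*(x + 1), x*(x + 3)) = x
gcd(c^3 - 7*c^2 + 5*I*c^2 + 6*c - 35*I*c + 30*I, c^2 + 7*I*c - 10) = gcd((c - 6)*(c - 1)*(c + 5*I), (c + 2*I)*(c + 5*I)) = c + 5*I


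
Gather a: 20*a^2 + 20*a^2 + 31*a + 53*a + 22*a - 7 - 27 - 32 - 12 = 40*a^2 + 106*a - 78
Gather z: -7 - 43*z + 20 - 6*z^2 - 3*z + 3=-6*z^2 - 46*z + 16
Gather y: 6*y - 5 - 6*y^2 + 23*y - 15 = -6*y^2 + 29*y - 20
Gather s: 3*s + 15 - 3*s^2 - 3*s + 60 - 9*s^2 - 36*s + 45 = -12*s^2 - 36*s + 120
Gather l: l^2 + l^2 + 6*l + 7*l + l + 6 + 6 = 2*l^2 + 14*l + 12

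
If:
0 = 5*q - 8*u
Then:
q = 8*u/5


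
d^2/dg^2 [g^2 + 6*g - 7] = 2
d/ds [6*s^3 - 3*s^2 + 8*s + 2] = 18*s^2 - 6*s + 8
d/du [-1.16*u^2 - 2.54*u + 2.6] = -2.32*u - 2.54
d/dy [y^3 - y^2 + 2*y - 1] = 3*y^2 - 2*y + 2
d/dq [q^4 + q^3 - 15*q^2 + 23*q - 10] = 4*q^3 + 3*q^2 - 30*q + 23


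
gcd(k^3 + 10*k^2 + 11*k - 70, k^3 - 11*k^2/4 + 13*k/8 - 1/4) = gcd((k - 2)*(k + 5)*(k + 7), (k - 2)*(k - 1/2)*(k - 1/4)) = k - 2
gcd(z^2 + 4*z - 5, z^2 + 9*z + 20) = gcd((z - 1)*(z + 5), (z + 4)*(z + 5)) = z + 5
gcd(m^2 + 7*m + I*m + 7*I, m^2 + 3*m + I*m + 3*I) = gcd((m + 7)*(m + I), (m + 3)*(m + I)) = m + I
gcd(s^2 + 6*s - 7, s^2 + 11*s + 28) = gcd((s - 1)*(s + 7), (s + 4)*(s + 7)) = s + 7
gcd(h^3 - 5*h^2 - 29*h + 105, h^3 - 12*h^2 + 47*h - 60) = h - 3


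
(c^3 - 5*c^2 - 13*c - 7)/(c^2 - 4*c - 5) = (c^2 - 6*c - 7)/(c - 5)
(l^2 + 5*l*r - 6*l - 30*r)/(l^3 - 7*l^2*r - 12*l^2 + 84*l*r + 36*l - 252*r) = (-l - 5*r)/(-l^2 + 7*l*r + 6*l - 42*r)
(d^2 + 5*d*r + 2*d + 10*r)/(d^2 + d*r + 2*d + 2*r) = (d + 5*r)/(d + r)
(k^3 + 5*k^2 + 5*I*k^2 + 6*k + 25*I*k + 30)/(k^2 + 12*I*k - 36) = (k^2 + k*(5 - I) - 5*I)/(k + 6*I)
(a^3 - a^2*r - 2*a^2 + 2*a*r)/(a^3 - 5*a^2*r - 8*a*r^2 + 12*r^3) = a*(2 - a)/(-a^2 + 4*a*r + 12*r^2)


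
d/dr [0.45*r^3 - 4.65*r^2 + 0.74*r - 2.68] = 1.35*r^2 - 9.3*r + 0.74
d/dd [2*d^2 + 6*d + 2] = 4*d + 6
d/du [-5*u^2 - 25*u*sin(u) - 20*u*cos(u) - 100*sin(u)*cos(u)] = 20*u*sin(u) - 25*u*cos(u) - 10*u - 25*sin(u) - 20*cos(u) - 100*cos(2*u)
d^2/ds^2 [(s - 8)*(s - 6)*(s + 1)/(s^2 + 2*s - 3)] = 2*(67*s^3 + 9*s^2 + 621*s + 423)/(s^6 + 6*s^5 + 3*s^4 - 28*s^3 - 9*s^2 + 54*s - 27)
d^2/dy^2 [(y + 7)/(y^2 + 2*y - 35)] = 2/(y^3 - 15*y^2 + 75*y - 125)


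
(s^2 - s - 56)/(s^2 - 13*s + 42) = (s^2 - s - 56)/(s^2 - 13*s + 42)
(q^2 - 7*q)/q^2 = (q - 7)/q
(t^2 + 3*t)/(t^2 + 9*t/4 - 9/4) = 4*t/(4*t - 3)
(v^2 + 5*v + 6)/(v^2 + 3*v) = (v + 2)/v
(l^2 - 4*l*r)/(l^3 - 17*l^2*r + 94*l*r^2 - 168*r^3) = l/(l^2 - 13*l*r + 42*r^2)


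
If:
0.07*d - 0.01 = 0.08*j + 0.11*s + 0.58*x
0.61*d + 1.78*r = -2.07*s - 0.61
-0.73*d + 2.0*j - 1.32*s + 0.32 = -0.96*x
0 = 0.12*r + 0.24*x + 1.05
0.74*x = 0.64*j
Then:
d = -45.79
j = -7.37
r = 4.00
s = 9.76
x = -6.38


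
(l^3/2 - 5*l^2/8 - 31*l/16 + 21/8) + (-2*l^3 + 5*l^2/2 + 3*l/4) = -3*l^3/2 + 15*l^2/8 - 19*l/16 + 21/8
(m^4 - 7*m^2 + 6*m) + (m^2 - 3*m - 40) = m^4 - 6*m^2 + 3*m - 40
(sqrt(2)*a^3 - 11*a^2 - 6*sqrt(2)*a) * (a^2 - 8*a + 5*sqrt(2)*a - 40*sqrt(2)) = sqrt(2)*a^5 - 8*sqrt(2)*a^4 - a^4 - 61*sqrt(2)*a^3 + 8*a^3 - 60*a^2 + 488*sqrt(2)*a^2 + 480*a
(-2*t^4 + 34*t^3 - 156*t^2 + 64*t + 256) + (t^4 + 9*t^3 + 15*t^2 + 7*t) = -t^4 + 43*t^3 - 141*t^2 + 71*t + 256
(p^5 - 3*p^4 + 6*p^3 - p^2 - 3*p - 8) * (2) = 2*p^5 - 6*p^4 + 12*p^3 - 2*p^2 - 6*p - 16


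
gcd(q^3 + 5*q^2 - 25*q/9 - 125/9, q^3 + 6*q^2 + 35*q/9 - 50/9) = q^2 + 20*q/3 + 25/3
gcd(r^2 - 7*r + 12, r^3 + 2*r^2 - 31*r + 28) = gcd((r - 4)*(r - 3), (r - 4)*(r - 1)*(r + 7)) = r - 4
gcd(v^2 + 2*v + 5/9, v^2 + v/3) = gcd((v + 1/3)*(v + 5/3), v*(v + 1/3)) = v + 1/3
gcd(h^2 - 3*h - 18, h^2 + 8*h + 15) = h + 3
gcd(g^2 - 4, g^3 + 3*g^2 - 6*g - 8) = g - 2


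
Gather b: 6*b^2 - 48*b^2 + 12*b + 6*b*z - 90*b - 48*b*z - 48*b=-42*b^2 + b*(-42*z - 126)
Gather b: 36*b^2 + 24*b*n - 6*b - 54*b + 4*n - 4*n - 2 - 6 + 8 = 36*b^2 + b*(24*n - 60)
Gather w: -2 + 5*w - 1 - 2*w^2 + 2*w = -2*w^2 + 7*w - 3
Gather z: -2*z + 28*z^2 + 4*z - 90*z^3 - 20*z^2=-90*z^3 + 8*z^2 + 2*z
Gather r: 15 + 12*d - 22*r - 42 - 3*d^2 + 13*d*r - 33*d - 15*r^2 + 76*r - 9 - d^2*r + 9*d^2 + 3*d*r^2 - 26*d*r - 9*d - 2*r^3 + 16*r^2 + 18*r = 6*d^2 - 30*d - 2*r^3 + r^2*(3*d + 1) + r*(-d^2 - 13*d + 72) - 36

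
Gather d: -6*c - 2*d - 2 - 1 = -6*c - 2*d - 3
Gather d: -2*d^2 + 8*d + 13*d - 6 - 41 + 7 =-2*d^2 + 21*d - 40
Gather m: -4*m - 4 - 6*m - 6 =-10*m - 10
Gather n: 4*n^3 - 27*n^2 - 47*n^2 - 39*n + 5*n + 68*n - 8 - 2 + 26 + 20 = 4*n^3 - 74*n^2 + 34*n + 36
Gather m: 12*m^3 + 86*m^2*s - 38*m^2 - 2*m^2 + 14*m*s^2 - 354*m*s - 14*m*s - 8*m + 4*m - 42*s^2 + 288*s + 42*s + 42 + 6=12*m^3 + m^2*(86*s - 40) + m*(14*s^2 - 368*s - 4) - 42*s^2 + 330*s + 48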